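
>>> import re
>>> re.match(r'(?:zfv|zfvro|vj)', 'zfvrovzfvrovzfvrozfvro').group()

'zfv'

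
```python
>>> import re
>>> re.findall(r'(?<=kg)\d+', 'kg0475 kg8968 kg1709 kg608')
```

The lookaround is zero-width — it requires the adjacent text to match without consuming it, so the asserted text isn't part of the match.
No capturing groups, so `findall` returns the 4 full match strings.

['0475', '8968', '1709', '608']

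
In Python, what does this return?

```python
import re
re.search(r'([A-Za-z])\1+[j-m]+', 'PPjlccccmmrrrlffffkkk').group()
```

`\1` has to match the exact text group 1 already captured.
The match spans [0:4] → 'PPjl'.

'PPjl'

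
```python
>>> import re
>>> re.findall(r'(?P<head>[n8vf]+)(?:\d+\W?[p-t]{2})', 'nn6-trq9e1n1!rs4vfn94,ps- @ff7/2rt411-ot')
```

Pattern: one or more of one of [n8vf] (captured as 'head'); then one or more of a digit, then optionally a non-word character, then exactly 2 of a character in [p-t] (non-capturing group).
Walking the string: at [0:6] match 'nn6-tr', group 1 = 'nn'; at [10:15] match 'n1!rs', group 1 = 'n'; at [16:24] match 'vfn94,ps', group 1 = 'vfn'.
With a single group, `findall` returns only what that group captured — 3 items.

['nn', 'n', 'vfn']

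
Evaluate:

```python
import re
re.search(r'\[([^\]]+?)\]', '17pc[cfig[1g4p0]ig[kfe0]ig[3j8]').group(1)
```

'cfig[1g4p0'

`re.search` scans for the first position where the pattern succeeds.
The match spans [4:16] → '[cfig[1g4p0]'.
Captured: group 1 = 'cfig[1g4p0'.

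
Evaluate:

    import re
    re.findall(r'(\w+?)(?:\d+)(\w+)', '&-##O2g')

The pattern matches one or more of a word character (lazy) (captured); then one or more of a digit (non-capturing group); then one or more of a word character (captured).
Walking the string: at [4:7] match 'O2g', groups = ('O', 'g').
2 groups means the one result is a tuple of 2 captured strings — 1 here.

[('O', 'g')]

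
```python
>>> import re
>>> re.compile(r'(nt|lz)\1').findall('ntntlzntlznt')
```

A backreference is literal: `\1` must see the identical characters the first group matched.
One capturing group, so `findall` returns just the captured substring from the one match — 1 in all.

['nt']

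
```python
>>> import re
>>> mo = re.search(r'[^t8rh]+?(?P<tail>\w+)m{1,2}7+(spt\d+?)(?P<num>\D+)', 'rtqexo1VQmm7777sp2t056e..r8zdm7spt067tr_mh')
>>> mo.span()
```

(19, 42)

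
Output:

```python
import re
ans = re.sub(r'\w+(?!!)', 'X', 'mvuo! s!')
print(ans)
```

A negative assertion filters positions out without eating any characters.
Matches: at [0:3] → 'mvu'.
`sub` substitutes 'X' at each match site.

Xo! s!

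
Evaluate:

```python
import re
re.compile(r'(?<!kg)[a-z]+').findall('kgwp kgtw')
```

['kgwp', 'kgtw']

The negative lookaround is zero-width — it rules out positions where the adjacent text would match, without consuming anything.
Walking the string: at [0:4] → 'kgwp'; at [5:9] → 'kgtw'.
No capturing groups, so `findall` returns the 2 full match strings.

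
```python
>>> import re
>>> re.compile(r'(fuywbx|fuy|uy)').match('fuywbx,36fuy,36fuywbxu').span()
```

(0, 6)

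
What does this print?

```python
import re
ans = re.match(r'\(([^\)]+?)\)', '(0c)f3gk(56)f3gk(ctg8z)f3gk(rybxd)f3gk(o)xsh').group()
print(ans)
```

`match` is anchored at position 0; if the pattern doesn't fit there, it returns None.
The match spans [0:4] → '(0c)'.

(0c)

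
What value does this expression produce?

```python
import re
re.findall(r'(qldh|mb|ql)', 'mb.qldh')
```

The regex engine tests alternatives in the order written; an earlier branch that matches wins even if a later one would match more.
Matches: at [0:2] match 'mb', group 1 = 'mb'; at [3:7] match 'qldh', group 1 = 'qldh'.
With a single group, `findall` returns only what that group captured — 2 items.

['mb', 'qldh']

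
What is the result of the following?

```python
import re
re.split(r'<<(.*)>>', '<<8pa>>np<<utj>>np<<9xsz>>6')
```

The group in the pattern means `split` returns the separators' captures alongside the pieces.

['', '8pa>>np<<utj>>np<<9xsz', '6']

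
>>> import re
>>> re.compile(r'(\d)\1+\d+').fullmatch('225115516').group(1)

'2'

The backreference `\1` re-matches whatever the first group consumed, character for character.
For `fullmatch`, every character of the input must be accounted for by the pattern.
The match spans [0:9] → '225115516'.
Captured: group 1 = '2'.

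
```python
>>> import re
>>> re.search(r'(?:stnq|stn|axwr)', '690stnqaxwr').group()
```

'stnq'

`|` is ordered: at each position the engine commits to the first alternative that works.
Unlike `match`, `search` isn't anchored — it looks for the pattern anywhere in the string.
The match spans [3:7] → 'stnq'.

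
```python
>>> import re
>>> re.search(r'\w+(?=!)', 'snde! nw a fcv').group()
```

The lookaround is zero-width — it requires the adjacent text to match without consuming it, so the asserted text isn't part of the match.
The match spans [0:4] → 'snde'.

'snde'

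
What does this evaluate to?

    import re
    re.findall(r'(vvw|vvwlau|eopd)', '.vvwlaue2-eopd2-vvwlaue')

['vvw', 'eopd', 'vvw']

Alternation isn't longest-match — the leftmost alternative that fits at this position is chosen.
Scanning left to right: at [1:4] match 'vvw', group 1 = 'vvw'; at [10:14] match 'eopd', group 1 = 'eopd'; at [16:19] match 'vvw', group 1 = 'vvw'.
`findall` collects group 1 from each match (3 total).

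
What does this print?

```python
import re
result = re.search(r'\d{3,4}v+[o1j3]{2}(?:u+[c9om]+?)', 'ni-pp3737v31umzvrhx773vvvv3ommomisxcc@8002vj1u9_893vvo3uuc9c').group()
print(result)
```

The pattern matches 3 to 4 of a digit, then one or more of a literal 'v', then exactly 2 of one of [o1j3]; then one or more of the literal 'u', then one or more of one of [c9om] (lazy) (non-capturing group).
`re.search` scans for the first position where the pattern succeeds.
The match spans [5:14] → '3737v31um'.

3737v31um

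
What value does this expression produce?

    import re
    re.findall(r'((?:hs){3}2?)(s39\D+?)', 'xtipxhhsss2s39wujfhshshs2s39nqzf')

[('hshshs2', 's39n')]

Pattern: the literal 'hs' repeated 3 times, then optionally the literal '2' (captured); then the literal 's39', then one or more of a non-digit (lazy) (captured).
A `+?`/`*?`/`{m,n}?` starts at its minimum and grows only as far as needed for what follows to match.
Matches: at [18:29] match 'hshshs2s39n', groups = ('hshshs2', 's39n').
`findall` packs the 2 group values into a tuple for every match.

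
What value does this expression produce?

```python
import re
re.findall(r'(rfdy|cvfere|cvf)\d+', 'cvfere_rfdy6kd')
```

One capturing group, so `findall` returns just the captured substring from the one match — 1 in all.

['rfdy']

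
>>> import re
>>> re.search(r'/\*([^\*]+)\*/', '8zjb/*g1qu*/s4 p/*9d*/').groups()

('g1qu',)

`re.search` tries every starting position until one works.
The match spans [4:12] → '/*g1qu*/'.
Captured: group 1 = 'g1qu'.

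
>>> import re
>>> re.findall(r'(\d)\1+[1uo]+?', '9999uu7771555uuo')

After group 1 captures some text, `\1` only succeeds where that same text appears again.
Matches: at [0:5] match '9999u', group 1 = '9'; at [6:10] match '7771', group 1 = '7'; at [10:14] match '555u', group 1 = '5'.
Because there's exactly one group, `findall` drops the full match and keeps group 1 from each hit.

['9', '7', '5']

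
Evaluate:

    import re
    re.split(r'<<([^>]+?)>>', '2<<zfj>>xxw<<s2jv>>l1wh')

['2', 'zfj', 'xxw', 's2jv', 'l1wh']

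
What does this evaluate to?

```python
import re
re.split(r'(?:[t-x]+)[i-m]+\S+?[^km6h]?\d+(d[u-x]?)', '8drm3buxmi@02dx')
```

['8drm3b', 'dx', '']

This matches one or more of a character in [t-x] (non-capturing group); then one or more of a character in [i-m], then one or more of a non-whitespace character (lazy); then optionally any character except [km6h], then one or more of a digit; then the literal 'd', then optionally a character in [u-x] (captured).
`re.split` interleaves the captured-group text with the surrounding fragments.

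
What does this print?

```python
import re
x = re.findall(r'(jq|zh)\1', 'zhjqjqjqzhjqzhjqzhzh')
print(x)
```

A backreference is literal: `\1` must see the identical characters the first group matched.
One capturing group, so `findall` returns just the captured substring from each match — 2 in all.

['jq', 'zh']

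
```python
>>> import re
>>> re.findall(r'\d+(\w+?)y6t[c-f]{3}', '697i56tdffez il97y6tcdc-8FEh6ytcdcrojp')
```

Because there's exactly one group, `findall` drops the full match and keeps group 1 from the one hit.

['7']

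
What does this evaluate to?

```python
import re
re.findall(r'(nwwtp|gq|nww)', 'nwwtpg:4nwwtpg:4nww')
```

['nwwtp', 'nwwtp', 'nww']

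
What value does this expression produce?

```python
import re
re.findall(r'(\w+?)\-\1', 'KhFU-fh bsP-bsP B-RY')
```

A backreference is literal: `\1` must see the identical characters the first group matched.
Scanning left to right: at [8:15] match 'bsP-bsP', group 1 = 'bsP'.
Because there's exactly one group, `findall` drops the full match and keeps group 1 from the one hit.

['bsP']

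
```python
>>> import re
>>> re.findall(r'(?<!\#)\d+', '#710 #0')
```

The negative lookaround is zero-width — it rules out positions where the adjacent text would match, without consuming anything.
Scanning left to right: at [2:4] → '10'.
`findall` yields the raw match text (1 of them) because the pattern has no groups.

['10']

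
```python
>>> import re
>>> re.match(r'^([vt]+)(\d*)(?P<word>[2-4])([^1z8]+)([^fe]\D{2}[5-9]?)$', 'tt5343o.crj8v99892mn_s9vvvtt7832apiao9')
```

With `match`, the pattern is implicitly anchored at the beginning.
Here position 0 doesn't satisfy it, so the call returns None.

None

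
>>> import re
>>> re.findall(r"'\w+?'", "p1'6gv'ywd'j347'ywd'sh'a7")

Walking the string: at [2:7] → "'6gv'"; at [10:16] → "'j347'"; at [19:23] → "'sh'".
No capturing groups, so `findall` returns the 3 full match strings.

["'6gv'", "'j347'", "'sh'"]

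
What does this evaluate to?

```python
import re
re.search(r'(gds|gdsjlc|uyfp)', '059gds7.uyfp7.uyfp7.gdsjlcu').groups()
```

('gds',)

`re.search` scans for the first position where the pattern succeeds.
The match spans [3:6] → 'gds'.
Captured: group 1 = 'gds'.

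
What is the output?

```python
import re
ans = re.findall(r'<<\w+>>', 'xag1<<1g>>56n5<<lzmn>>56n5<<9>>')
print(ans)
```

Scanning left to right: at [4:10] → '<<1g>>'; at [14:22] → '<<lzmn>>'; at [26:31] → '<<9>>'.
With no groups in the pattern, `findall` gives back each whole match — 3 here.

['<<1g>>', '<<lzmn>>', '<<9>>']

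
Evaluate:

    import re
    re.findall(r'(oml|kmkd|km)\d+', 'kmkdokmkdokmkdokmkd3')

Walking the string: at [15:20] match 'kmkd3', group 1 = 'kmkd'.
Because there's exactly one group, `findall` drops the full match and keeps group 1 from the one hit.

['kmkd']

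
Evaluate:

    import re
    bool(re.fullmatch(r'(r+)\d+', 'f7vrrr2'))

`re.fullmatch` is like wrapping the pattern in `^…$` (in single-line mode).
Here the string isn't matched end-to-end, so the call returns None, and `bool(None)` is False.

False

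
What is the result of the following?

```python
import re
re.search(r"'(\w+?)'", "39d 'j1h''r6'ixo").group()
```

"'j1h'"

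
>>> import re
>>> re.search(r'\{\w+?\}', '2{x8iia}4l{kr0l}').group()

The match spans [1:8] → '{x8iia}'.

'{x8iia}'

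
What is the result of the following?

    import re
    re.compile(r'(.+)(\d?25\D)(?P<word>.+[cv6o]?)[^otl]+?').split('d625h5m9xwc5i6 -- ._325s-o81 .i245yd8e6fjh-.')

This matches one or more of any character (captured); then optionally a digit, then the literal '25', then a non-digit (captured); then one or more of any character, then optionally one of [cv6o] (captured as 'word'); then one or more of any character except [otl] (lazy).
Matches to split on: at [0:44] → 'd625h5m9xwc5i6 -- ._325s-o81 .i245yd8e6fjh-.'.
With a capturing group present, the delimiter's captured portion is kept in the result list.

['', 'd625h5m9xwc5i6 -- ._3', '25s', '-o81 .i245yd8e6fjh-', '']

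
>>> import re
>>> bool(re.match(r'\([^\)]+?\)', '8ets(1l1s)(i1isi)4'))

`re.match` only tries the pattern at the start of the string.
Here the pattern fails at index 0, so the call returns None, and `bool(None)` is False.

False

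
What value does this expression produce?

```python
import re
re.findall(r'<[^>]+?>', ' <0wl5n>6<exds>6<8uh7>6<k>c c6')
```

Scanning left to right: at [1:8] → '<0wl5n>'; at [9:15] → '<exds>'; at [16:22] → '<8uh7>'; at [23:26] → '<k>'.
Since nothing is captured, `findall` lists the 4 matched substrings directly.

['<0wl5n>', '<exds>', '<8uh7>', '<k>']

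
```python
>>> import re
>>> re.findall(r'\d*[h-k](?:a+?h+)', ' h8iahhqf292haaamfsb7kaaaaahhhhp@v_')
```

['8iahh', '7kaaaaahhhh']

Pattern: zero or more of a digit, then a character in [h-k]; then one or more of a literal 'a' (lazy), then one or more of the literal 'h' (non-capturing group).
Since nothing is captured, `findall` lists the 2 matched substrings directly.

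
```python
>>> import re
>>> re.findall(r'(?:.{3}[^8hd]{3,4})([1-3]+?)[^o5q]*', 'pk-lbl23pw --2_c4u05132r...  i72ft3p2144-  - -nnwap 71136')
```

Pattern: exactly 3 of any character, then 3 to 4 of any character except [8hd] (non-capturing group); then one or more of a character in [1-3] (lazy) (captured); then zero or more of any character except [o5q].
Scanning left to right: at [0:19] match 'pk-lbl23pw --2_c4u0', group 1 = '3'; at [24:57] match '...  i72ft3p2144-  - -nnwap 71136', group 1 = '2'.
Because there's exactly one group, `findall` drops the full match and keeps group 1 from each hit.

['3', '2']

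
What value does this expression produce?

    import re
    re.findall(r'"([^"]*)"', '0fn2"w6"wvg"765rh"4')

['w6', '765rh']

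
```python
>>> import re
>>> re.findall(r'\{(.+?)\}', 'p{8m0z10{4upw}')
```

Scanning left to right: at [1:14] match '{8m0z10{4upw}', group 1 = '8m0z10{4upw'.
Because there's exactly one group, `findall` drops the full match and keeps group 1 from the one hit.

['8m0z10{4upw']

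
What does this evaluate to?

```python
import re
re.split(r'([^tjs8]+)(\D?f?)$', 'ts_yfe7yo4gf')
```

The pattern matches one or more of any character except [tjs8] (captured); then optionally a non-digit, then optionally a literal 'f' (captured); then anchored at the end.
The group in the pattern means `split` returns the separators' captures alongside the pieces.

['ts', '_yfe7yo4gf', '', '']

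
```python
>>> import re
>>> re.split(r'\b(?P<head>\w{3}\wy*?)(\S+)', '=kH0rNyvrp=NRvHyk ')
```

The group in the pattern means `split` returns the separators' captures alongside the pieces.

['=', 'kH0r', 'Nyvrp=NRvHyk', ' ']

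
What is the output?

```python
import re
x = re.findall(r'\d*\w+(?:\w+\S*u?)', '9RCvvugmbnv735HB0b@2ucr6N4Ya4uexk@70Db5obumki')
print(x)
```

This matches zero or more of a digit, then one or more of a word character; then one or more of a word character, then zero or more of a non-whitespace character, then optionally a literal 'u' (non-capturing group).
Scanning left to right: at [0:45] → '9RCvvugmbnv735HB0b@2ucr6N4Ya4uexk@70Db5obumki'.
No capturing groups, so `findall` returns the 1 full match string.

['9RCvvugmbnv735HB0b@2ucr6N4Ya4uexk@70Db5obumki']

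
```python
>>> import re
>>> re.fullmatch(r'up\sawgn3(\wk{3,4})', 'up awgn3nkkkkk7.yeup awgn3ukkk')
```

None

This matches the literal 'up', then whitespace; then the literal 'awg', then the literal 'n3'; then a word character, then 3 to 4 of the literal 'k' (captured).
For `fullmatch`, every character of the input must be accounted for by the pattern.
Here the pattern can't cover the whole string, so the call returns None.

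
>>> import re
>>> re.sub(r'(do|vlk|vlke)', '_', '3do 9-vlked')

'3_ 9-_ed'

The regex engine tests alternatives in the order written; an earlier branch that matches wins even if a later one would match more.
Matches: at [1:3] → 'do'; at [6:9] → 'vlk'.
Every occurrence is swapped for '_'.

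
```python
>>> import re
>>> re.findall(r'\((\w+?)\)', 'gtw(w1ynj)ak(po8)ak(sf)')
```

`findall` collects group 1 from each match (3 total).

['w1ynj', 'po8', 'sf']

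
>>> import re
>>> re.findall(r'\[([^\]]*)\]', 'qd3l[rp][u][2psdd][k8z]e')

Matches: at [4:8] match '[rp]', group 1 = 'rp'; at [8:11] match '[u]', group 1 = 'u'; at [11:18] match '[2psdd]', group 1 = '2psdd'; at [18:23] match '[k8z]', group 1 = 'k8z'.
`findall` collects group 1 from each match (4 total).

['rp', 'u', '2psdd', 'k8z']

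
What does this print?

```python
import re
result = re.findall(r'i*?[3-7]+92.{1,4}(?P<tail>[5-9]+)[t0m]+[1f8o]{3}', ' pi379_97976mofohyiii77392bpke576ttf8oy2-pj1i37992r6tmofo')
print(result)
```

['576']

Pattern: zero or more of a literal 'i' (lazy), then one or more of a character in [3-7]; then the literal '92', then 1 to 4 of any character; then one or more of a character in [5-9] (captured as 'tail'); then one or more of one of [t0m], then exactly 3 of one of [1f8o].
Walking the string: at [18:38] match 'iii77392bpke576ttf8o', group 1 = '576'.
`findall` collects group 1 from the one match (1 total).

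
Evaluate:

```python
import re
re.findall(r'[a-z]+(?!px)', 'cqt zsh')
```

['cqt', 'zsh']

Because the assertion is negative and zero-width, positions next to the forbidden text are skipped.
With no groups in the pattern, `findall` gives back each whole match — 2 here.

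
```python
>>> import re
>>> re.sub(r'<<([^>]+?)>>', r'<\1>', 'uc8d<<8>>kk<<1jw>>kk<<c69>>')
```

The replacement refers to a captured group, so each match is rewritten using its own captured text.

'uc8d<8>kk<1jw>kk<c69>'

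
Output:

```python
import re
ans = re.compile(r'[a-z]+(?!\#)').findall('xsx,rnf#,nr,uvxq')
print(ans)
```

`(?!…)`/`(?<!…)` only lets a position through if the neighbouring text does NOT match; no characters are consumed.
No capturing groups, so `findall` returns the 4 full match strings.

['xsx', 'rn', 'nr', 'uvxq']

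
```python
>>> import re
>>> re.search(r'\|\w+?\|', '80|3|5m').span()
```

(2, 5)

Unlike `match`, `search` isn't anchored — it looks for the pattern anywhere in the string.
The match spans [2:5] → '|3|'.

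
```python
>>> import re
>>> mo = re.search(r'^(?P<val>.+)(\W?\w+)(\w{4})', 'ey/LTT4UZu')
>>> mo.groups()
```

('ey/LT', 'T', '4UZu')

The pattern matches anchored at the start of the string; then one or more of any character (captured as 'val'); then optionally a non-word character, then one or more of a word character (captured); then exactly 4 of a word character (captured).
Unlike `match`, `search` isn't anchored — it looks for the pattern anywhere in the string.
The match spans [0:10] → 'ey/LTT4UZu'.
Captured: group 1 = 'ey/LT', group 2 = 'T', group 3 = '4UZu'.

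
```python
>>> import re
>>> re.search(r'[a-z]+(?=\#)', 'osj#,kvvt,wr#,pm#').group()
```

'osj'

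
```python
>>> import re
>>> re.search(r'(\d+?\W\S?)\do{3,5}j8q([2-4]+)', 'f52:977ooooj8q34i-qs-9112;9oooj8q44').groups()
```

The match spans [21:35] → '9112;9oooj8q44'.
Captured: group 1 = '9112;', group 2 = '44'.

('9112;', '44')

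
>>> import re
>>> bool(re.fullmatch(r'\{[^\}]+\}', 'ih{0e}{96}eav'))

For `fullmatch`, every character of the input must be accounted for by the pattern.
Here there's no way to consume every character, so the call returns None, and `bool(None)` is False.

False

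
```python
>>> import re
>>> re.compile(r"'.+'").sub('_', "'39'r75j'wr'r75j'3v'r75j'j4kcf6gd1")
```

Each match is replaced by '_'.

'_j4kcf6gd1'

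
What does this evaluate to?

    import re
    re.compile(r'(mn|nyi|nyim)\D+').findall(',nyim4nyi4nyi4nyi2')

['nyi']

Matches: at [1:5] match 'nyim', group 1 = 'nyi'.
Because there's exactly one group, `findall` drops the full match and keeps group 1 from the one hit.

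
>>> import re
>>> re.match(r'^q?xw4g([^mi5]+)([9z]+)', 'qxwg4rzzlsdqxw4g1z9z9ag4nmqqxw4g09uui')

None

`re.match` won't scan ahead — the pattern has to work from the very first character.
Here the pattern fails at index 0, so the call returns None.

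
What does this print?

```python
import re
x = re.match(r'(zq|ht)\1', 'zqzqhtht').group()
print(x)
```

With `match`, the pattern is implicitly anchored at the beginning.
The match spans [0:4] → 'zqzq'.

zqzq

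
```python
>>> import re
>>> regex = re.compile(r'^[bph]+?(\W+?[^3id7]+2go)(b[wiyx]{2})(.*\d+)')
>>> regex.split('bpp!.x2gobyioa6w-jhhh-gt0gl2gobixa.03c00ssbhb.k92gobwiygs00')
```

Pattern: anchored at the start of the string; then one or more of one of [bph] (lazy); then one or more of a non-word character (lazy), then one or more of any character except [3id7], then the literal '2go' (captured); then a literal 'b', then exactly 2 of one of [wiyx] (captured); then zero or more of any character, then one or more of a digit (captured).
Matches to split on: at [0:59] → 'bpp!.x2gobyioa6w-jhhh-gt0gl2gobixa.03c00ssbhb.k92gobwiygs00'.
Because the pattern has a capturing group, `split` also inserts each captured text between the pieces.

['', '!.x2go', 'byi', 'oa6w-jhhh-gt0gl2gobixa.03c00ssbhb.k92gobwiygs00', '']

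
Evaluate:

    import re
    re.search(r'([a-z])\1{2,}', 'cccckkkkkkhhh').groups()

('c',)

The match spans [0:4] → 'cccc'.
Captured: group 1 = 'c'.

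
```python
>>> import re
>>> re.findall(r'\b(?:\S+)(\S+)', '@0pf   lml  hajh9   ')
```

['f', 'l', '9']

This matches a word boundary (`\b`, zero-width); then one or more of a non-whitespace character (non-capturing group); then one or more of a non-whitespace character (captured).
Scanning left to right: at [1:4] match '0pf', group 1 = 'f'; at [7:10] match 'lml', group 1 = 'l'; at [12:17] match 'hajh9', group 1 = '9'.
`findall` collects group 1 from each match (3 total).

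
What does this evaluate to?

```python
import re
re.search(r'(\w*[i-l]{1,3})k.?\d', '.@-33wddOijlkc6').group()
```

'33wddOijlkc6'

The match spans [3:15] → '33wddOijlkc6'.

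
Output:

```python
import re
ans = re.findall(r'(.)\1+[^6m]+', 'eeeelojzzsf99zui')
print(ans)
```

['e']

`\1` is not a pattern — it's the concrete string captured by group 1, re-applied verbatim.
Scanning left to right: at [0:16] match 'eeeelojzzsf99zui', group 1 = 'e'.
One capturing group, so `findall` returns just the captured substring from the one match — 1 in all.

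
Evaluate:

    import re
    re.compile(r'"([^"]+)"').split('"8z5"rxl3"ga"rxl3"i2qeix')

Because the pattern has a capturing group, `split` also inserts each captured text between the pieces.

['', '8z5', 'rxl3', 'ga', 'rxl3"i2qeix']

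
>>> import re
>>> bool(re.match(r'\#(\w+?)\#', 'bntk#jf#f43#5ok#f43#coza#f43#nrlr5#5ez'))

`re.match` won't scan ahead — the pattern has to work from the very first character.
Here the string doesn't start with a match, so the call returns None, and `bool(None)` is False.

False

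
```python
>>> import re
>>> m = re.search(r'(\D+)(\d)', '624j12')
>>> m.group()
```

'j1'

The pattern matches one or more of a non-digit (captured); then a digit (captured).
`search` walks the string left to right and returns the first match it finds.
The match spans [3:5] → 'j1'.
Captured: group 1 = 'j', group 2 = '1'.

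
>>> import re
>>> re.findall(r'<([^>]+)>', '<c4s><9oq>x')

['c4s', '9oq']

Walking the string: at [0:5] match '<c4s>', group 1 = 'c4s'; at [5:10] match '<9oq>', group 1 = '9oq'.
`findall` collects group 1 from each match (2 total).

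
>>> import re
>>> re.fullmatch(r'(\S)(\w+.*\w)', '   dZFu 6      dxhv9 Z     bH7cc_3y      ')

None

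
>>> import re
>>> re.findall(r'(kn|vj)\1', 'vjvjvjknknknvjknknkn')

A backreference is literal: `\1` must see the identical characters the first group matched.
With a single group, `findall` returns only what that group captured — 3 items.

['vj', 'kn', 'kn']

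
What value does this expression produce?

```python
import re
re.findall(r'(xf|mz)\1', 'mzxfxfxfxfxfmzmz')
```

['xf', 'xf', 'mz']

After group 1 captures some text, `\1` only succeeds where that same text appears again.
Scanning left to right: at [2:6] match 'xfxf', group 1 = 'xf'; at [6:10] match 'xfxf', group 1 = 'xf'; at [12:16] match 'mzmz', group 1 = 'mz'.
Because there's exactly one group, `findall` drops the full match and keeps group 1 from each hit.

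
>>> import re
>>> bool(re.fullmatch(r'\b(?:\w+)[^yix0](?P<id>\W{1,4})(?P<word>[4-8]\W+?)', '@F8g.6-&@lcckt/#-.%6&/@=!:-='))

False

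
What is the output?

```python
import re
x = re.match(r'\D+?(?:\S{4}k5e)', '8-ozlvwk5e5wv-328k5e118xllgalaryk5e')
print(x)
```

None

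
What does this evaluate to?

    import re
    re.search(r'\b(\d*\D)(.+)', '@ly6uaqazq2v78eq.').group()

This matches a word boundary (`\b`, zero-width); then zero or more of a digit, then a non-digit (captured); then one or more of any character (captured).
The match spans [1:17] → 'ly6uaqazq2v78eq.'.

'ly6uaqazq2v78eq.'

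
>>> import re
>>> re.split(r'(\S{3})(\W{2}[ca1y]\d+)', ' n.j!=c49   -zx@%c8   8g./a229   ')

[' ', 'n.j', '!=c49', '   ', '-zx', '@%c8', '   8g./a229   ']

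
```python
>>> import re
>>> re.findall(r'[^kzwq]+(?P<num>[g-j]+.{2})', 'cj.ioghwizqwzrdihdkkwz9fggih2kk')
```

The pattern matches one or more of any character except [kzwq]; then one or more of a character in [g-j], then exactly 2 of any character (captured as 'num').
One capturing group, so `findall` returns just the captured substring from each match — 3 in all.

['hwi', 'hdk', 'h2k']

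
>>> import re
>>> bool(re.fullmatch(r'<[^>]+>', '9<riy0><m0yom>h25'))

False

`fullmatch` succeeds only if the pattern covers the string from start to end.
Here the pattern can't cover the whole string, so the call returns None, and `bool(None)` is False.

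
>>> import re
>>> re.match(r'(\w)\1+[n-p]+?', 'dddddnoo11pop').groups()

`\1` is not a pattern — it's the concrete string captured by group 1, re-applied verbatim.
With `match`, the pattern is implicitly anchored at the beginning.
The match spans [0:6] → 'dddddn'.
Captured: group 1 = 'd'.

('d',)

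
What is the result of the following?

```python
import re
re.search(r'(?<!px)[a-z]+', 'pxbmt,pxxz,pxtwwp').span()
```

Because the assertion is negative and zero-width, positions next to the forbidden text are skipped.
The match spans [0:5] → 'pxbmt'.

(0, 5)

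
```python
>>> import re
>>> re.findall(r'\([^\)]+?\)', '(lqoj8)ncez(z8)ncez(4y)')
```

With no groups in the pattern, `findall` gives back each whole match — 3 here.

['(lqoj8)', '(z8)', '(4y)']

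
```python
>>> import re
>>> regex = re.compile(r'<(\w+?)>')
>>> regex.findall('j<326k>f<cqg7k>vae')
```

One capturing group, so `findall` returns just the captured substring from each match — 2 in all.

['326k', 'cqg7k']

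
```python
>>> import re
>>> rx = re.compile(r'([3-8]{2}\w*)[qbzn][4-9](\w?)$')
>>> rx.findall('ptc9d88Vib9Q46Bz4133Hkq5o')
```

[('88Vib9Q46Bz4133Hk', 'o')]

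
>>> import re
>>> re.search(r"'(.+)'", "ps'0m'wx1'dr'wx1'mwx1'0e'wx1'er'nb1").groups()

Unlike `match`, `search` isn't anchored — it looks for the pattern anywhere in the string.
The match spans [2:32] → "'0m'wx1'dr'wx1'mwx1'0e'wx1'er'".
Captured: group 1 = "0m'wx1'dr'wx1'mwx1'0e'wx1'er".

("0m'wx1'dr'wx1'mwx1'0e'wx1'er",)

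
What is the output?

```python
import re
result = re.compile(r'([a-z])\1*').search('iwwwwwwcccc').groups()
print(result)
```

`\1` has to match the exact text group 1 already captured.
`re.search` scans for the first position where the pattern succeeds.
The match spans [0:1] → 'i'.
Captured: group 1 = 'i'.

('i',)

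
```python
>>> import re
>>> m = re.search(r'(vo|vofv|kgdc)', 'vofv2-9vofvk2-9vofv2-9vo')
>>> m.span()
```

Branches in `(...|...)` are attempted left-to-right; the first branch that allows the whole pattern to succeed is taken.
The match spans [0:2] → 'vo'.

(0, 2)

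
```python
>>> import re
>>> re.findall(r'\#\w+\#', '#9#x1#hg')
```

['#9#']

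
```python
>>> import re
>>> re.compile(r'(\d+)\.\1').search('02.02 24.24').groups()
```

`\1` is not a pattern — it's the concrete string captured by group 1, re-applied verbatim.
`search` walks the string left to right and returns the first match it finds.
The match spans [0:5] → '02.02'.
Captured: group 1 = '02'.

('02',)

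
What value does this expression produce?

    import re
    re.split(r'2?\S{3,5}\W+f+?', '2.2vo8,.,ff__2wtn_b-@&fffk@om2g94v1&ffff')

This matches optionally a literal '2', then 3 to 5 of a non-whitespace character; then one or more of a non-word character, then one or more of a literal 'f' (lazy).
The string is cut at each match, leaving 4 pieces.

['', 'f__', 'ffk@om', 'fff']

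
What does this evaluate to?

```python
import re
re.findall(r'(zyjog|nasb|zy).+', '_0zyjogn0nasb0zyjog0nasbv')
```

Alternation tries branches left to right and keeps the first one that lets the overall match succeed at that position.
Scanning left to right: at [2:25] match 'zyjogn0nasb0zyjog0nasbv', group 1 = 'zyjog'.
One capturing group, so `findall` returns just the captured substring from the one match — 1 in all.

['zyjog']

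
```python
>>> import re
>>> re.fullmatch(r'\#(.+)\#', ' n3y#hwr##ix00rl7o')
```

`re.fullmatch` is like wrapping the pattern in `^…$` (in single-line mode).
Here the pattern can't cover the whole string, so the call returns None.

None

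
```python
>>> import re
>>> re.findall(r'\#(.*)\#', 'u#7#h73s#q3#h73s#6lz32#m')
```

Scanning left to right: at [1:23] match '#7#h73s#q3#h73s#6lz32#', group 1 = '7#h73s#q3#h73s#6lz32'.
With a single group, `findall` returns only what that group captured — 1 item.

['7#h73s#q3#h73s#6lz32']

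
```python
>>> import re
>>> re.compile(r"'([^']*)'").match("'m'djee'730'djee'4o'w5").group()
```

"'m'"

`re.match` won't scan ahead — the pattern has to work from the very first character.
The match spans [0:3] → "'m'".
Captured: group 1 = 'm'.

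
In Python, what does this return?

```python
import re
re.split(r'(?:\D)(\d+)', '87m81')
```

The pattern matches a non-digit (non-capturing group); then one or more of a digit (captured).
The group in the pattern means `split` returns the separators' captures alongside the pieces.

['87', '81', '']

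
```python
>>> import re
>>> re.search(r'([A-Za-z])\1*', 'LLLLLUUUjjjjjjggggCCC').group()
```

After group 1 captures some text, `\1` only succeeds where that same text appears again.
`re.search` tries every starting position until one works.
The match spans [0:5] → 'LLLLL'.
Captured: group 1 = 'L'.

'LLLLL'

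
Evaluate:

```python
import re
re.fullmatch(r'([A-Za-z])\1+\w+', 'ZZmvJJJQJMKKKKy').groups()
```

('Z',)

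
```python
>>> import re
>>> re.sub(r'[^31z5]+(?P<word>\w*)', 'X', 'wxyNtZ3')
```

The pattern matches one or more of any character except [31z5]; then zero or more of a word character (captured as 'word').
Matches: at [0:7] → 'wxyNtZ3'.
Each match is replaced by 'X'.

'X'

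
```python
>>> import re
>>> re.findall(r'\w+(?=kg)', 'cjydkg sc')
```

['cjyd']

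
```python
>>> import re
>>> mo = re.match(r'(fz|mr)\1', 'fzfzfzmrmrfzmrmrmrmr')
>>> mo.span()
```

(0, 4)

`match` is anchored at position 0; if the pattern doesn't fit there, it returns None.
The match spans [0:4] → 'fzfz'.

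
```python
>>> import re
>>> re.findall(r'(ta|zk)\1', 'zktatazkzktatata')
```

The backreference `\1` re-matches whatever the first group consumed, character for character.
Because there's exactly one group, `findall` drops the full match and keeps group 1 from each hit.

['ta', 'zk', 'ta']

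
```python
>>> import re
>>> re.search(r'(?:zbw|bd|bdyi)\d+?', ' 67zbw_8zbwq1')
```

Here nothing in the string fits, so the call returns None.

None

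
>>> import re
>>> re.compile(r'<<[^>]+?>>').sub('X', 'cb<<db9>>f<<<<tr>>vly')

Every occurrence is swapped for 'X'.

'cbXfXvly'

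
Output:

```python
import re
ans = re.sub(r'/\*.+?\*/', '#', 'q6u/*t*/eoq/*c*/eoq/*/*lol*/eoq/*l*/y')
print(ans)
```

q6u#eoq#eoq#eoq#y

Lazy quantifiers expand one character at a time until the remainder of the pattern can match.
Every occurrence is swapped for '#'.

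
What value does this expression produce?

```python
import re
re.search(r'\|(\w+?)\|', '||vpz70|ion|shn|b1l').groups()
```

('vpz70',)

The match spans [1:8] → '|vpz70|'.
Captured: group 1 = 'vpz70'.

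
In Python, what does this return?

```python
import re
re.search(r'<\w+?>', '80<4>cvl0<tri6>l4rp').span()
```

(2, 5)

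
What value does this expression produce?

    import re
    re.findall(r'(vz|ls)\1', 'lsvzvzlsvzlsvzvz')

['vz', 'vz']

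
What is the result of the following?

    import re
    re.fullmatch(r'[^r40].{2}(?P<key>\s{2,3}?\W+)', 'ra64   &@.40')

None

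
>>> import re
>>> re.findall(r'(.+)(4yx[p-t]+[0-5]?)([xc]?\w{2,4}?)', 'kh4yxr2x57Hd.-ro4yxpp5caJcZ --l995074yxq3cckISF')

[('kh4yxr2x57Hd.-ro4yxpp5caJcZ --l99507', '4yxq3', 'cck')]

3 groups means the one result is a tuple of 3 captured strings — 1 here.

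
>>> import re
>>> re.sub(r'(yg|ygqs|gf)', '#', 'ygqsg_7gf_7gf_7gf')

Alternation tries branches left to right and keeps the first one that lets the overall match succeed at that position.
Matches: at [0:2] → 'yg'; at [7:9] → 'gf'; at [11:13] → 'gf'; at [15:17] → 'gf'.
Every occurrence is swapped for '#'.

'#qsg_7#_7#_7#'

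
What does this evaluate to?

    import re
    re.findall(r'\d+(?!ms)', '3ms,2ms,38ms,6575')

The negative lookaround is zero-width — it rules out positions where the adjacent text would match, without consuming anything.
Matches: at [8:9] → '3'; at [13:17] → '6575'.
`findall` yields the raw match text (2 of them) because the pattern has no groups.

['3', '6575']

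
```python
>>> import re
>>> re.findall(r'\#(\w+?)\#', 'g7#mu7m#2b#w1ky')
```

['mu7m']

Because there's exactly one group, `findall` drops the full match and keeps group 1 from the one hit.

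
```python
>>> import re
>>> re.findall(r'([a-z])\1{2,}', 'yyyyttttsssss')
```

`\1` is not a pattern — it's the concrete string captured by group 1, re-applied verbatim.
Because there's exactly one group, `findall` drops the full match and keeps group 1 from each hit.

['y', 't', 's']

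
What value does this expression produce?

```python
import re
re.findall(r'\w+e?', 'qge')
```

The pattern matches one or more of a word character; then optionally a literal 'e'.
Since nothing is captured, `findall` lists the 1 matched substring directly.

['qge']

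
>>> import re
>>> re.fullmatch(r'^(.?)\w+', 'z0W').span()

(0, 3)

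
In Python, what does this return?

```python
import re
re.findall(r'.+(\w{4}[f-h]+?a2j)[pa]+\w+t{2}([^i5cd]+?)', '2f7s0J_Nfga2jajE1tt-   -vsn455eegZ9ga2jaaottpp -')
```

[('egZ9ga2j', 'p')]

Lazy quantifiers expand one character at a time until the remainder of the pattern can match.
With 2 capturing groups, `findall` returns a 2-tuple per match.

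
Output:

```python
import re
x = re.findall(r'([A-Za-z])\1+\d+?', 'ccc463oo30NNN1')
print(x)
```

['c', 'o', 'N']

`\1` is not a pattern — it's the concrete string captured by group 1, re-applied verbatim.
Scanning left to right: at [0:4] match 'ccc4', group 1 = 'c'; at [6:9] match 'oo3', group 1 = 'o'; at [10:14] match 'NNN1', group 1 = 'N'.
`findall` collects group 1 from each match (3 total).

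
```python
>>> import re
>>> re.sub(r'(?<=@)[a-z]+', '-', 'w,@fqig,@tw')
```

Lookahead/lookbehind check context without consuming it, so the matched span excludes the asserted characters.
Matches: at [3:7] → 'fqig'; at [9:11] → 'tw'.
Each match is replaced by '-'.

'w,@-,@-'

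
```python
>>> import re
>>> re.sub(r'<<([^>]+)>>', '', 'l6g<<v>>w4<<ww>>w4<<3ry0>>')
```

'l6gw4w4'

`sub` substitutes '' at each match site.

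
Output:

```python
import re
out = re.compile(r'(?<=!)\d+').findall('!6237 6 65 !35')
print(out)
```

The positive lookaround only admits positions where the adjacent text matches; those characters stay outside the span.
With no groups in the pattern, `findall` gives back each whole match — 2 here.

['6237', '35']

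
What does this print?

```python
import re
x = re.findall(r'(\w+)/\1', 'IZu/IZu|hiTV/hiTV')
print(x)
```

The backreference `\1` re-matches whatever the first group consumed, character for character.
Matches: at [0:7] match 'IZu/IZu', group 1 = 'IZu'; at [8:17] match 'hiTV/hiTV', group 1 = 'hiTV'.
With a single group, `findall` returns only what that group captured — 2 items.

['IZu', 'hiTV']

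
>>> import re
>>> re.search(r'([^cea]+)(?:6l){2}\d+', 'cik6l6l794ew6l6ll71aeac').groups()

The match spans [1:10] → 'ik6l6l794'.
Captured: group 1 = 'ik'.

('ik',)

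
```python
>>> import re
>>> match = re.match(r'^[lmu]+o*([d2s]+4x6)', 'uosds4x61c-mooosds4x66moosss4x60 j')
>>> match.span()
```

`re.match` won't scan ahead — the pattern has to work from the very first character.
The match spans [0:8] → 'uosds4x6'.

(0, 8)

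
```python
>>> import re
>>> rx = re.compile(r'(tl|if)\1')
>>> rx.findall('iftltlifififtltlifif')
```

The backreference `\1` re-matches whatever the first group consumed, character for character.
Scanning left to right: at [2:6] match 'tltl', group 1 = 'tl'; at [6:10] match 'ifif', group 1 = 'if'; at [12:16] match 'tltl', group 1 = 'tl'; at [16:20] match 'ifif', group 1 = 'if'.
`findall` collects group 1 from each match (4 total).

['tl', 'if', 'tl', 'if']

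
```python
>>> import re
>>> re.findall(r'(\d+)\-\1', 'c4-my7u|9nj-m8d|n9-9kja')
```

After group 1 captures some text, `\1` only succeeds where that same text appears again.
Matches: at [17:20] match '9-9', group 1 = '9'.
One capturing group, so `findall` returns just the captured substring from the one match — 1 in all.

['9']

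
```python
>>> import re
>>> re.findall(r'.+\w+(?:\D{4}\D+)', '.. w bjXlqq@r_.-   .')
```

['.. w bjXlqq@r_.-   .']

The pattern matches one or more of any character, then one or more of a word character; then exactly 4 of a non-digit, then one or more of a non-digit (non-capturing group).
Walking the string: at [0:20] → '.. w bjXlqq@r_.-   .'.
`findall` yields the raw match text (1 of them) because the pattern has no groups.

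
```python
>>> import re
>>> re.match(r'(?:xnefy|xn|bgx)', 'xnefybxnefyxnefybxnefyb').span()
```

(0, 5)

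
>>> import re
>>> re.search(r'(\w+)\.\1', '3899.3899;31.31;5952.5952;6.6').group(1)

'3899'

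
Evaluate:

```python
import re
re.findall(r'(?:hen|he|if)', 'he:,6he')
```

['he', 'he']

Matches: at [0:2] → 'he'; at [5:7] → 'he'.
`findall` yields the raw match text (2 of them) because the pattern has no groups.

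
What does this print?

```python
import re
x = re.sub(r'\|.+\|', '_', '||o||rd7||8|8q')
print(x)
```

Matches: at [0:12] → '||o||rd7||8|'.
`sub` substitutes '_' at each match site.

_8q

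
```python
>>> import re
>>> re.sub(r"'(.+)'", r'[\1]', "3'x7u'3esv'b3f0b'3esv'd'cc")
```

"3[x7u'3esv'b3f0b'3esv'd]cc"

Matches: at [1:24] → "'x7u'3esv'b3f0b'3esv'd'".
`\1` in the replacement pulls in group 1's text for each match.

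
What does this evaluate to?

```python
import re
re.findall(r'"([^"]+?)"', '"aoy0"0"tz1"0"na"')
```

['aoy0', 'tz1', 'na']

Matches: at [0:6] match '"aoy0"', group 1 = 'aoy0'; at [7:12] match '"tz1"', group 1 = 'tz1'; at [13:17] match '"na"', group 1 = 'na'.
With a single group, `findall` returns only what that group captured — 3 items.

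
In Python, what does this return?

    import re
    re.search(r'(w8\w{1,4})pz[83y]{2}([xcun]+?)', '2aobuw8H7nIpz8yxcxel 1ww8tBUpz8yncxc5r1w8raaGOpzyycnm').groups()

('w8H7nI', 'x')

Pattern: the literal 'w8', then 1 to 4 of a word character (captured); then the literal 'pz', then exactly 2 of one of [83y]; then one or more of one of [xcun] (lazy) (captured).
Lazy quantifiers expand one character at a time until the remainder of the pattern can match.
`search` walks the string left to right and returns the first match it finds.
The match spans [5:16] → 'w8H7nIpz8yx'.
Captured: group 1 = 'w8H7nI', group 2 = 'x'.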